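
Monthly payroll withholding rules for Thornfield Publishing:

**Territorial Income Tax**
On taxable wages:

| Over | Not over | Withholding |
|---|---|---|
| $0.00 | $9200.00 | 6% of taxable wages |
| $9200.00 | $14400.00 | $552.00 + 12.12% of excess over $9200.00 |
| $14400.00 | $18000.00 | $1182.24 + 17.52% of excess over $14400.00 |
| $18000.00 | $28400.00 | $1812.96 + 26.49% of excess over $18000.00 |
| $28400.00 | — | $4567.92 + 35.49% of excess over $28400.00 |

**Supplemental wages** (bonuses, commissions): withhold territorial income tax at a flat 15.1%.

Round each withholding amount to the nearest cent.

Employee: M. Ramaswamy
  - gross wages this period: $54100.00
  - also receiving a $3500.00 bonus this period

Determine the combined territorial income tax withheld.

Territorial Income Tax: taxable = $54100.00
  $4567.92 + 35.49% × ($54100.00 − $28400.00) = $4567.92 + 35.49% × $25700.00 = $13688.85
Supplemental (15.1% flat on bonus): 15.1% × $3500.00 = $528.50
Total territorial income tax: $13688.85 + $528.50 = $14217.35

$14217.35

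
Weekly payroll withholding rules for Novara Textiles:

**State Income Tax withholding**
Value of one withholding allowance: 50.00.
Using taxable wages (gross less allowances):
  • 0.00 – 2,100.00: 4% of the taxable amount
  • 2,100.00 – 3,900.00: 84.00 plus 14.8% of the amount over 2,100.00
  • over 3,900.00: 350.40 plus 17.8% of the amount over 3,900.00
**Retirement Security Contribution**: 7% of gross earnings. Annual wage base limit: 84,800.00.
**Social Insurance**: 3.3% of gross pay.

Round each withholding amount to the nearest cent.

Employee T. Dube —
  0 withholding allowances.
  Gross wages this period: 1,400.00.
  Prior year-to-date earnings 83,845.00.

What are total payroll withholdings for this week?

State Income Tax: taxable = 1,400.00
  4% × 1,400.00 = 56.00
Retirement Security Contribution: cap 84,800.00 − YTD 83,845.00 = 955.00 subject; 7% × 955.00 = 66.85
Social Insurance: 3.3% × 1,400.00 = 46.20
Total: 56.00 + 66.85 + 46.20 = 169.05

169.05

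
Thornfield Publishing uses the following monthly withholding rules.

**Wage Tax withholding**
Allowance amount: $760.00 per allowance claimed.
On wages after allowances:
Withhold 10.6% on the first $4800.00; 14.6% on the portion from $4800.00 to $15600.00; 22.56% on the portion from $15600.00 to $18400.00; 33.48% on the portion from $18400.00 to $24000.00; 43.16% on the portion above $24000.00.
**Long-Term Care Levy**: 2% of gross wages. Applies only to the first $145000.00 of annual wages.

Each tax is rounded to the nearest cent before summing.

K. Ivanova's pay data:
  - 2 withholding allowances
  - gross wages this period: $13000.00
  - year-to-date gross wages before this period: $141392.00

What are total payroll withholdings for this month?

$1556.24

Wage Tax: taxable = $13000.00 − 2×$760.00 = $11480.00
  $508.80 + 14.6% × ($11480.00 − $4800.00) = $508.80 + 14.6% × $6680.00 = $1484.08
Long-Term Care Levy: cap $145000.00 − YTD $141392.00 = $3608.00 subject; 2% × $3608.00 = $72.16
Total: $1484.08 + $72.16 = $1556.24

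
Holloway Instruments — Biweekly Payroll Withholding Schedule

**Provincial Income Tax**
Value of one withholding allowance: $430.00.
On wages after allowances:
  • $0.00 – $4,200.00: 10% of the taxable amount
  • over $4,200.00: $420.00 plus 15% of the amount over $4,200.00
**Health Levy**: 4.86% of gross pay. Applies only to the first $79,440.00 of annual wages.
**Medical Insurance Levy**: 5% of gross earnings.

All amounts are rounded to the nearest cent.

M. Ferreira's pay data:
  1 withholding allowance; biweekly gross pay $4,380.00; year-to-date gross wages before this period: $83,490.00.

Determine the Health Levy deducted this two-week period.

$0.00

Health Levy: YTD $83,490.00 ≥ cap $79,440.00 → $0.00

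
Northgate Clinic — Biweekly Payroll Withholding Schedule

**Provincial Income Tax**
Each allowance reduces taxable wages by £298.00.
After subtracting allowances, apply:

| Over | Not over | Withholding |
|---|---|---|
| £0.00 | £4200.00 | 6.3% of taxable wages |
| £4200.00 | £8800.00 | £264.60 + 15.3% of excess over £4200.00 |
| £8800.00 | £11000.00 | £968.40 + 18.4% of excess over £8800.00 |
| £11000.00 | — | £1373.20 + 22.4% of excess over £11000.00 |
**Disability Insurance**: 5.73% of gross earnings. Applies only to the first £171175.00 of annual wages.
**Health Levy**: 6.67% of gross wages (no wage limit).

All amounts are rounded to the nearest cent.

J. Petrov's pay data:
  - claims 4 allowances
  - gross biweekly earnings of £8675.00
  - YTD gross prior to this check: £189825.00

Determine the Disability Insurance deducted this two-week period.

Disability Insurance: YTD £189825.00 ≥ cap £171175.00 → £0.00

£0.00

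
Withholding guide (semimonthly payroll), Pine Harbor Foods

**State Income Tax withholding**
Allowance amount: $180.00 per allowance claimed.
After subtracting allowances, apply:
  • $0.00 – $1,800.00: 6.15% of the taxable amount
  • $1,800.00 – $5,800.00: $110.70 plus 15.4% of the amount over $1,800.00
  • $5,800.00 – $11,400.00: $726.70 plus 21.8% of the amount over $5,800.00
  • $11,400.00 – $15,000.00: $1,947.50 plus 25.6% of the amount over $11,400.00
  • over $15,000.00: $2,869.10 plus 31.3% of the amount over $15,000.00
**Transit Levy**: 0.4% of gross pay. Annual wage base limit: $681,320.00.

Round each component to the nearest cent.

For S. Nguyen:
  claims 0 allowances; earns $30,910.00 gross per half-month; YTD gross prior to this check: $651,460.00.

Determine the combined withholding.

$7,968.37

State Income Tax: taxable = $30,910.00
  $2,869.10 + 31.3% × ($30,910.00 − $15,000.00) = $2,869.10 + 31.3% × $15,910.00 = $7,848.93
Transit Levy: cap $681,320.00 − YTD $651,460.00 = $29,860.00 subject; 0.4% × $29,860.00 = $119.44
Total: $7,848.93 + $119.44 = $7,968.37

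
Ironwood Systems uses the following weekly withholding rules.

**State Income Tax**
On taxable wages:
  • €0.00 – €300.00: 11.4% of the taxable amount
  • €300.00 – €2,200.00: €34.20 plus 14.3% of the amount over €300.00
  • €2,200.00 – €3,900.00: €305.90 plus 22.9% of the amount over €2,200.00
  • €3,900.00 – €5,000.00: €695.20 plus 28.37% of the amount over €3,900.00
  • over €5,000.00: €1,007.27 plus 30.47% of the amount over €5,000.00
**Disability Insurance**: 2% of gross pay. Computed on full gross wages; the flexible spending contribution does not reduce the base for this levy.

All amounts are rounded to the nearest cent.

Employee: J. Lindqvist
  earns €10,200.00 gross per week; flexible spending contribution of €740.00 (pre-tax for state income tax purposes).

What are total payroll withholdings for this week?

€2,570.23

State Income Tax: taxable = €10,200.00 − €740.00 = €9,460.00
  €1,007.27 + 30.47% × (€9,460.00 − €5,000.00) = €1,007.27 + 30.47% × €4,460.00 = €2,366.23
Disability Insurance: 2% × €10,200.00 = €204.00
Total: €2,366.23 + €204.00 = €2,570.23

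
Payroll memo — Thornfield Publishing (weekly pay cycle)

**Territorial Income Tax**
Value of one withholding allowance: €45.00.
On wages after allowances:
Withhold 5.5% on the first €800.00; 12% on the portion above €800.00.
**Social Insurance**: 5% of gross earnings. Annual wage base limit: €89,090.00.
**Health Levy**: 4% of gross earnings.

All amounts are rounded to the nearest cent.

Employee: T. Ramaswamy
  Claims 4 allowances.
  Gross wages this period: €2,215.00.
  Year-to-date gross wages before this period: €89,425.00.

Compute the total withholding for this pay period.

€280.80

Territorial Income Tax: taxable = €2,215.00 − 4×€45.00 = €2,035.00
  €44.00 + 12% × (€2,035.00 − €800.00) = €44.00 + 12% × €1,235.00 = €192.20
Social Insurance: YTD €89,425.00 ≥ cap €89,090.00 → €0.00
Health Levy: 4% × €2,215.00 = €88.60
Total: €192.20 + €0.00 + €88.60 = €280.80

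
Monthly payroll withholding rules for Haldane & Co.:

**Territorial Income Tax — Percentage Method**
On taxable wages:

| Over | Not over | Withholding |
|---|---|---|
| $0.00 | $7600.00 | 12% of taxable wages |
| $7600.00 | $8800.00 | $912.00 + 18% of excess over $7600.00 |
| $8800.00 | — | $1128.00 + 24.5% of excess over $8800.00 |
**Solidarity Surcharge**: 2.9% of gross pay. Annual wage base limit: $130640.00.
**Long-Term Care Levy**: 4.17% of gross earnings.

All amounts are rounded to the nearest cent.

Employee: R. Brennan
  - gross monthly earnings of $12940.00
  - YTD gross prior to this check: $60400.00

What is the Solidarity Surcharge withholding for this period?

$375.26

Solidarity Surcharge: 2.9% × $12940.00 = $375.26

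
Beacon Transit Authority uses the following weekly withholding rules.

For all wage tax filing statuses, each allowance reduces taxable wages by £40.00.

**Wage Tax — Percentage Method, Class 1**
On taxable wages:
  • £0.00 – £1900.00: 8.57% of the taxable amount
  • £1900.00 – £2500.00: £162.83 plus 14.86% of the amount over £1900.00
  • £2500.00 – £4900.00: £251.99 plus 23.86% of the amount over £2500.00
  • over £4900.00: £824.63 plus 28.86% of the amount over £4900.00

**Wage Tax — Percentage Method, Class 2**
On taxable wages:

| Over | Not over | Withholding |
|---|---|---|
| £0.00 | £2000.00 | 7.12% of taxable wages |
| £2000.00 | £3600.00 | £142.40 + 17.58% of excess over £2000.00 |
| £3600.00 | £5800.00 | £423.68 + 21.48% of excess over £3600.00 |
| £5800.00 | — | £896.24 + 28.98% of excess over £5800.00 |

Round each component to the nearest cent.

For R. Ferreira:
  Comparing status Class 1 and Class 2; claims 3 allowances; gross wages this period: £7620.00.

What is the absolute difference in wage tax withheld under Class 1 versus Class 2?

£186.09

Wage Tax (Class 1): taxable = £7620.00 − 3×£40.00 = £7500.00
  £824.63 + 28.86% × (£7500.00 − £4900.00) = £824.63 + 28.86% × £2600.00 = £1574.99
Wage Tax (Class 2): taxable = £7620.00 − 3×£40.00 = £7500.00
  £896.24 + 28.98% × (£7500.00 − £5800.00) = £896.24 + 28.98% × £1700.00 = £1388.90
Difference: |£1574.99 − £1388.90| = £186.09 (higher under Class 1)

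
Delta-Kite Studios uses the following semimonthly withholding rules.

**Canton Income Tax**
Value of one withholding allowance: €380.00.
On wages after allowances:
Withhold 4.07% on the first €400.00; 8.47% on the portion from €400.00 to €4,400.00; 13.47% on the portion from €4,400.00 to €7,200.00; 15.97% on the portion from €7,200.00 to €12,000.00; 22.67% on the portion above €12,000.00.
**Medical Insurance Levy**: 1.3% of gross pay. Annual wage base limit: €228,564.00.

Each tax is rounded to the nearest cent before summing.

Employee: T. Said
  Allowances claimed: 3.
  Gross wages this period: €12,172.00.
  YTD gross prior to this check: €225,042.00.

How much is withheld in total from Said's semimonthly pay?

Canton Income Tax: taxable = €12,172.00 − 3×€380.00 = €11,032.00
  €732.24 + 15.97% × (€11,032.00 − €7,200.00) = €732.24 + 15.97% × €3,832.00 = €1,344.21
Medical Insurance Levy: cap €228,564.00 − YTD €225,042.00 = €3,522.00 subject; 1.3% × €3,522.00 = €45.79
Total: €1,344.21 + €45.79 = €1,390.00

€1,390.00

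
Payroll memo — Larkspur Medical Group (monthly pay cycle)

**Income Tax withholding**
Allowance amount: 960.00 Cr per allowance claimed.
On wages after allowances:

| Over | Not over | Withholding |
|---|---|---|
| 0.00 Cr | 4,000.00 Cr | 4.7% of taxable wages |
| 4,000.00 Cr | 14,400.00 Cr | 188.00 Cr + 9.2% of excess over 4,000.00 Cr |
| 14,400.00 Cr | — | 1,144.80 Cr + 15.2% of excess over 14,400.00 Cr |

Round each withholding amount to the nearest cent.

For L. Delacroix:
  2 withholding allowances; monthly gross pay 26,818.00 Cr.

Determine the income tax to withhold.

2,740.50 Cr

Income Tax: taxable = 26,818.00 Cr − 2×960.00 Cr = 24,898.00 Cr
  1,144.80 Cr + 15.2% × (24,898.00 Cr − 14,400.00 Cr) = 1,144.80 Cr + 15.2% × 10,498.00 Cr = 2,740.50 Cr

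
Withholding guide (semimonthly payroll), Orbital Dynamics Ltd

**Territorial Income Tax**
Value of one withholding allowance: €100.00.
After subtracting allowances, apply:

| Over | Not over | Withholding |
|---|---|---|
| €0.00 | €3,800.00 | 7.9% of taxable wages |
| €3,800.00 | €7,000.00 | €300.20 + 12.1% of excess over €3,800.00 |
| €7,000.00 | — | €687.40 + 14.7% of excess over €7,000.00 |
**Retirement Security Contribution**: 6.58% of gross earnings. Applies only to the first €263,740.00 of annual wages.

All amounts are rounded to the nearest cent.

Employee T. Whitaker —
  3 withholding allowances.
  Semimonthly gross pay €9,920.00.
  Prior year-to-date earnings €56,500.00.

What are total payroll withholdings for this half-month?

€1,725.28

Territorial Income Tax: taxable = €9,920.00 − 3×€100.00 = €9,620.00
  €687.40 + 14.7% × (€9,620.00 − €7,000.00) = €687.40 + 14.7% × €2,620.00 = €1,072.54
Retirement Security Contribution: 6.58% × €9,920.00 = €652.74
Total: €1,072.54 + €652.74 = €1,725.28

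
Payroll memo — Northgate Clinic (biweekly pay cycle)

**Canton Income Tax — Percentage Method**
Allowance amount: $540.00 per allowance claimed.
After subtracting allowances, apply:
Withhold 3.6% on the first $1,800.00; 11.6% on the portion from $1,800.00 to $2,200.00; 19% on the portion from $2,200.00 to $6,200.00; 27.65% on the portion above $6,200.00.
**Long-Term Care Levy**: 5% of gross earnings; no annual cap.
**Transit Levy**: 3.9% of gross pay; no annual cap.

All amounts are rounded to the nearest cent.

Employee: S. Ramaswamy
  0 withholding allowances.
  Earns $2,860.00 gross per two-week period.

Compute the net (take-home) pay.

Canton Income Tax: taxable = $2,860.00
  $111.20 + 19% × ($2,860.00 − $2,200.00) = $111.20 + 19% × $660.00 = $236.60
Long-Term Care Levy: 5% × $2,860.00 = $143.00
Transit Levy: 3.9% × $2,860.00 = $111.54
Total withheld: $236.60 + $143.00 + $111.54 = $491.14
Net pay: $2,860.00 − $491.14 = $2,368.86

$2,368.86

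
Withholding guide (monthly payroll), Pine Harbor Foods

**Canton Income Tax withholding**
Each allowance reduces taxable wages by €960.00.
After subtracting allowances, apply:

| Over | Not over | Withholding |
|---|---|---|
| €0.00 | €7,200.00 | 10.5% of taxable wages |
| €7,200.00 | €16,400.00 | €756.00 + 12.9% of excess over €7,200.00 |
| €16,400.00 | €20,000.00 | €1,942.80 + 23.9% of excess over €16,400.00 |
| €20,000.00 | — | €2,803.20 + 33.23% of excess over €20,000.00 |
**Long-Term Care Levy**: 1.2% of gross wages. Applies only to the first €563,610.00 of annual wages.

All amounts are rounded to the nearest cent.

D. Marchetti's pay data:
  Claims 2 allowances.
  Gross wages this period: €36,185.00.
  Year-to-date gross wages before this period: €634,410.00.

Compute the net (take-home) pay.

€28,641.54

Canton Income Tax: taxable = €36,185.00 − 2×€960.00 = €34,265.00
  €2,803.20 + 33.23% × (€34,265.00 − €20,000.00) = €2,803.20 + 33.23% × €14,265.00 = €7,543.46
Long-Term Care Levy: YTD €634,410.00 ≥ cap €563,610.00 → €0.00
Total withheld: €7,543.46 + €0.00 = €7,543.46
Net pay: €36,185.00 − €7,543.46 = €28,641.54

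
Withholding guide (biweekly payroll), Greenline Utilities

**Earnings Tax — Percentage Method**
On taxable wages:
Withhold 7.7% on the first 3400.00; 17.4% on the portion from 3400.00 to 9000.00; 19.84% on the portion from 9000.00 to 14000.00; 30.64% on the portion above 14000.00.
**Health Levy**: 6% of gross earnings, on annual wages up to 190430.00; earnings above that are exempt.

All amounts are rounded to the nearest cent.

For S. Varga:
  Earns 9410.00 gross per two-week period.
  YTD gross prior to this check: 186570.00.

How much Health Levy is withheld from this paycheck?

231.60

Health Levy: cap 190430.00 − YTD 186570.00 = 3860.00 subject; 6% × 3860.00 = 231.60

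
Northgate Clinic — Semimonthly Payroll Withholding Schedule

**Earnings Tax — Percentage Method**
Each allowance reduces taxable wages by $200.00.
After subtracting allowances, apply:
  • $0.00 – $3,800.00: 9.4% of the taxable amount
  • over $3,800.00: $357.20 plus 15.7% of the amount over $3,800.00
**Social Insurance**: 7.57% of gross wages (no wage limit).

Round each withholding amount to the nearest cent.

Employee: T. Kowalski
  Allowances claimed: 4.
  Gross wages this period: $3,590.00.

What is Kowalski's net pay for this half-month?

Earnings Tax: taxable = $3,590.00 − 4×$200.00 = $2,790.00
  9.4% × $2,790.00 = $262.26
Social Insurance: 7.57% × $3,590.00 = $271.76
Total withheld: $262.26 + $271.76 = $534.02
Net pay: $3,590.00 − $534.02 = $3,055.98

$3,055.98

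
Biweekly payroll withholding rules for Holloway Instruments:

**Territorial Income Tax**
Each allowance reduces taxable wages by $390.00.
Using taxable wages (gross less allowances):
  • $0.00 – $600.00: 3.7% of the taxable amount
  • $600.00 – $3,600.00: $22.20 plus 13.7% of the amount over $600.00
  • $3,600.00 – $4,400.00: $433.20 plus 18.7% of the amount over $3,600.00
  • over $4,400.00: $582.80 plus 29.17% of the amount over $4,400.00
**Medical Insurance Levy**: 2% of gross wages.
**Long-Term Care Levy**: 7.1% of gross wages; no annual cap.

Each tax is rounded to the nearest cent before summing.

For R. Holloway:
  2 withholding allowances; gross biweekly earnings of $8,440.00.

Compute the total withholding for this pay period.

$2,301.78

Territorial Income Tax: taxable = $8,440.00 − 2×$390.00 = $7,660.00
  $582.80 + 29.17% × ($7,660.00 − $4,400.00) = $582.80 + 29.17% × $3,260.00 = $1,533.74
Medical Insurance Levy: 2% × $8,440.00 = $168.80
Long-Term Care Levy: 7.1% × $8,440.00 = $599.24
Total: $1,533.74 + $168.80 + $599.24 = $2,301.78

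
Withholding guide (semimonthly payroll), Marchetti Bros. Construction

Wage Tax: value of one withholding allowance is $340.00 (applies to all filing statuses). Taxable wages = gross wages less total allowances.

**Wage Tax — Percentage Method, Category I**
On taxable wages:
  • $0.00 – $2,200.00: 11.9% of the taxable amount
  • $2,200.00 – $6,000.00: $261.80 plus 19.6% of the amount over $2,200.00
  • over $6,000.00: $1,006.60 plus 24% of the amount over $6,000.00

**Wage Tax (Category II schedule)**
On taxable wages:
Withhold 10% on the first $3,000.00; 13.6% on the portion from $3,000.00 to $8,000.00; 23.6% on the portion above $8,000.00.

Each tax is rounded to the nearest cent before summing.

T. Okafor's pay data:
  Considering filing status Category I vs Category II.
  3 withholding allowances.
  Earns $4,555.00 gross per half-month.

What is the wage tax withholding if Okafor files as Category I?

Wage Tax (Category I): taxable = $4,555.00 − 3×$340.00 = $3,535.00
  $261.80 + 19.6% × ($3,535.00 − $2,200.00) = $261.80 + 19.6% × $1,335.00 = $523.46

$523.46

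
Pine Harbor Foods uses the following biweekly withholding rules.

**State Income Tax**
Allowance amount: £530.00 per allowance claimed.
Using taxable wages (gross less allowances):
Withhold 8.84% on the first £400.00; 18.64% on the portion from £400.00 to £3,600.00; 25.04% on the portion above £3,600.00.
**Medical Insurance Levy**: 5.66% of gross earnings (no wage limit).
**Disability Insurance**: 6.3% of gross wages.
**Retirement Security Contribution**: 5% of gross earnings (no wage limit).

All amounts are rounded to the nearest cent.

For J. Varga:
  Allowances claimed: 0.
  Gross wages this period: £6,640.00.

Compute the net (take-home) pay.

£4,120.80

State Income Tax: taxable = £6,640.00
  £631.84 + 25.04% × (£6,640.00 − £3,600.00) = £631.84 + 25.04% × £3,040.00 = £1,393.06
Medical Insurance Levy: 5.66% × £6,640.00 = £375.82
Disability Insurance: 6.3% × £6,640.00 = £418.32
Retirement Security Contribution: 5% × £6,640.00 = £332.00
Total withheld: £1,393.06 + £375.82 + £418.32 + £332.00 = £2,519.20
Net pay: £6,640.00 − £2,519.20 = £4,120.80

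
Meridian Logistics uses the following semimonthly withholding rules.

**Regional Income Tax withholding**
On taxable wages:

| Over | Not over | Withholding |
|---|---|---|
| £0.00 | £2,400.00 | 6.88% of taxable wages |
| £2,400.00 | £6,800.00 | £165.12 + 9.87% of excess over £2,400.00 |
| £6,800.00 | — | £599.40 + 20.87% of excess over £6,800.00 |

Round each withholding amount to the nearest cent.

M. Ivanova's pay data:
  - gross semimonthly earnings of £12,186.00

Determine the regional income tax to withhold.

Regional Income Tax: taxable = £12,186.00
  £599.40 + 20.87% × (£12,186.00 − £6,800.00) = £599.40 + 20.87% × £5,386.00 = £1,723.46

£1,723.46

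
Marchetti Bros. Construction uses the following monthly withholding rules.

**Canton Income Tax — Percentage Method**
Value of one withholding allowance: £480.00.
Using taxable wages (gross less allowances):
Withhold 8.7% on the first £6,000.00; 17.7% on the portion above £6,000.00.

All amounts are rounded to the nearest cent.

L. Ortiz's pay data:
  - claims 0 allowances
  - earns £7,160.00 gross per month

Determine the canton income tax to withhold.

£727.32

Canton Income Tax: taxable = £7,160.00
  £522.00 + 17.7% × (£7,160.00 − £6,000.00) = £522.00 + 17.7% × £1,160.00 = £727.32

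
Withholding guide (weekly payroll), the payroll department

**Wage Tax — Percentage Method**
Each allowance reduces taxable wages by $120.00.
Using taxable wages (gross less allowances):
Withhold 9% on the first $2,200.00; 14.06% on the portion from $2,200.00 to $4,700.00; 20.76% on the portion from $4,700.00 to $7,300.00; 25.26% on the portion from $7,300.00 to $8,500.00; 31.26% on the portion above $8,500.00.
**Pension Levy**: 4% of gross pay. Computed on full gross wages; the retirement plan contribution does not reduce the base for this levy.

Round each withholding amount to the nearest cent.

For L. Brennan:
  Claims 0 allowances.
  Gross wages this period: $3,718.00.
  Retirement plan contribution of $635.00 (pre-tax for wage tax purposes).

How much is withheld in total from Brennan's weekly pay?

$470.87

Wage Tax: taxable = $3,718.00 − $635.00 = $3,083.00
  $198.00 + 14.06% × ($3,083.00 − $2,200.00) = $198.00 + 14.06% × $883.00 = $322.15
Pension Levy: 4% × $3,718.00 = $148.72
Total: $322.15 + $148.72 = $470.87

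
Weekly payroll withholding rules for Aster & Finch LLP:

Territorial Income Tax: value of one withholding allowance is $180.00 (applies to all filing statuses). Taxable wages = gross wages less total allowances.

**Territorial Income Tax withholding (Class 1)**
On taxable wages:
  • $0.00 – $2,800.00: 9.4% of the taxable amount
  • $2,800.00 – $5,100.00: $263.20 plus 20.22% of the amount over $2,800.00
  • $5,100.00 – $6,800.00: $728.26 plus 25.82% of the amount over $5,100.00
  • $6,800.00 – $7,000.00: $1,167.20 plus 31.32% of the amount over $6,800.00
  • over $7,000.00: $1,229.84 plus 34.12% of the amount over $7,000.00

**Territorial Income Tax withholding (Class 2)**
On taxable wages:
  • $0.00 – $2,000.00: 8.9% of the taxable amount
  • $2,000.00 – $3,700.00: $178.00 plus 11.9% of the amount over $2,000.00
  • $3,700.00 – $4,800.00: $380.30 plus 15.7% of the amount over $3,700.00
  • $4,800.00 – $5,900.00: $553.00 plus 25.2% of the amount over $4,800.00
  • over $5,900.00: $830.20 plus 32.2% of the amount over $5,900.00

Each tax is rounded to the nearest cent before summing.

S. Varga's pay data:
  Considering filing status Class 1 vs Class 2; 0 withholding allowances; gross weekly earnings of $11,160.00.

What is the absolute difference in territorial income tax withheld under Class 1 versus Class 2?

$125.31

Territorial Income Tax (Class 1): taxable = $11,160.00
  $1,229.84 + 34.12% × ($11,160.00 − $7,000.00) = $1,229.84 + 34.12% × $4,160.00 = $2,649.23
Territorial Income Tax (Class 2): taxable = $11,160.00
  $830.20 + 32.2% × ($11,160.00 − $5,900.00) = $830.20 + 32.2% × $5,260.00 = $2,523.92
Difference: |$2,649.23 − $2,523.92| = $125.31 (higher under Class 1)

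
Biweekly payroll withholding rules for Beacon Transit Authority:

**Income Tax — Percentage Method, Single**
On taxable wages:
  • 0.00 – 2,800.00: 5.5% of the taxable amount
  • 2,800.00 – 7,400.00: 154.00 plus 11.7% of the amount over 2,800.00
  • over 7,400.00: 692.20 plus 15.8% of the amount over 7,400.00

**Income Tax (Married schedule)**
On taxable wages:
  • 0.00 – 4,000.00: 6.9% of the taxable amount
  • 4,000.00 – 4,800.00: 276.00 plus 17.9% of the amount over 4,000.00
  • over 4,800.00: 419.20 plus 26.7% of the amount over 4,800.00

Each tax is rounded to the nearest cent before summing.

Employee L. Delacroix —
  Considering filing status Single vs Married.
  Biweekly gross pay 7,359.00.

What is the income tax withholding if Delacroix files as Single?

Income Tax (Single): taxable = 7,359.00
  154.00 + 11.7% × (7,359.00 − 2,800.00) = 154.00 + 11.7% × 4,559.00 = 687.40

687.40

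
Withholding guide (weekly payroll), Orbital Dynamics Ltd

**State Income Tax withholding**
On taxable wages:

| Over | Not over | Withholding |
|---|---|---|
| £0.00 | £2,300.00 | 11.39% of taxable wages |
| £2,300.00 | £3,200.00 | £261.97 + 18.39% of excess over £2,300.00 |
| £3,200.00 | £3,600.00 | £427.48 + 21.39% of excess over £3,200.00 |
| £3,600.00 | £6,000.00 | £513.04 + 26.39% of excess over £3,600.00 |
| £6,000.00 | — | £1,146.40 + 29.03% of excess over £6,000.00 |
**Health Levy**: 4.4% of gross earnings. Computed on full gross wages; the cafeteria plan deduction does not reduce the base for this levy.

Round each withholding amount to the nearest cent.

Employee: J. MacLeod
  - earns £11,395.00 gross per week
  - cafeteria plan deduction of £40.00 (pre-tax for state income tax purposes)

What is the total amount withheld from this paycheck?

£3,202.34

State Income Tax: taxable = £11,395.00 − £40.00 = £11,355.00
  £1,146.40 + 29.03% × (£11,355.00 − £6,000.00) = £1,146.40 + 29.03% × £5,355.00 = £2,700.96
Health Levy: 4.4% × £11,395.00 = £501.38
Total: £2,700.96 + £501.38 = £3,202.34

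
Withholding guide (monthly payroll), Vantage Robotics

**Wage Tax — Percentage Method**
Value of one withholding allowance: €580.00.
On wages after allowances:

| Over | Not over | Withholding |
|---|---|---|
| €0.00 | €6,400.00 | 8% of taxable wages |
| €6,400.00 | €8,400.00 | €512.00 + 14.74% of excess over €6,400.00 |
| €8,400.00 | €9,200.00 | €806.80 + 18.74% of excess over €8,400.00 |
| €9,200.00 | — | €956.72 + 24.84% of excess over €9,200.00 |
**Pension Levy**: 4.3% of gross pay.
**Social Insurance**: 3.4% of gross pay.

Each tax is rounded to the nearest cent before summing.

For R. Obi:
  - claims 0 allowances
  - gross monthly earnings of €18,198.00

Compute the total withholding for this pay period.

Wage Tax: taxable = €18,198.00
  €956.72 + 24.84% × (€18,198.00 − €9,200.00) = €956.72 + 24.84% × €8,998.00 = €3,191.82
Pension Levy: 4.3% × €18,198.00 = €782.51
Social Insurance: 3.4% × €18,198.00 = €618.73
Total: €3,191.82 + €782.51 + €618.73 = €4,593.06

€4,593.06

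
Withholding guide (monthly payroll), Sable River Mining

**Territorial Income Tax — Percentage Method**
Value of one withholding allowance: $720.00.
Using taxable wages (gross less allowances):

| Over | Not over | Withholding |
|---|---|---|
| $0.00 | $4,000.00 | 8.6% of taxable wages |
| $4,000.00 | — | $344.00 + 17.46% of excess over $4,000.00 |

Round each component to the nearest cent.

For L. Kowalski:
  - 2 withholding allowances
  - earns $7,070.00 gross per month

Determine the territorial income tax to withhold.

Territorial Income Tax: taxable = $7,070.00 − 2×$720.00 = $5,630.00
  $344.00 + 17.46% × ($5,630.00 − $4,000.00) = $344.00 + 17.46% × $1,630.00 = $628.60

$628.60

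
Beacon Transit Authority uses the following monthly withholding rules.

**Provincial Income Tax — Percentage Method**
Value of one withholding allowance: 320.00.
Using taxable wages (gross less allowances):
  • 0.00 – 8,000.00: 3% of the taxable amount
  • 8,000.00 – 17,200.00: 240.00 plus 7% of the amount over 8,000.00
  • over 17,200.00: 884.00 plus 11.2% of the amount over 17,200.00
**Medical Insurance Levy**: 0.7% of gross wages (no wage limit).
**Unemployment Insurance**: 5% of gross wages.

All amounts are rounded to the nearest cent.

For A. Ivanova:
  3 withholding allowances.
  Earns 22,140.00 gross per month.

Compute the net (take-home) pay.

19,548.26

Provincial Income Tax: taxable = 22,140.00 − 3×320.00 = 21,180.00
  884.00 + 11.2% × (21,180.00 − 17,200.00) = 884.00 + 11.2% × 3,980.00 = 1,329.76
Medical Insurance Levy: 0.7% × 22,140.00 = 154.98
Unemployment Insurance: 5% × 22,140.00 = 1,107.00
Total withheld: 1,329.76 + 154.98 + 1,107.00 = 2,591.74
Net pay: 22,140.00 − 2,591.74 = 19,548.26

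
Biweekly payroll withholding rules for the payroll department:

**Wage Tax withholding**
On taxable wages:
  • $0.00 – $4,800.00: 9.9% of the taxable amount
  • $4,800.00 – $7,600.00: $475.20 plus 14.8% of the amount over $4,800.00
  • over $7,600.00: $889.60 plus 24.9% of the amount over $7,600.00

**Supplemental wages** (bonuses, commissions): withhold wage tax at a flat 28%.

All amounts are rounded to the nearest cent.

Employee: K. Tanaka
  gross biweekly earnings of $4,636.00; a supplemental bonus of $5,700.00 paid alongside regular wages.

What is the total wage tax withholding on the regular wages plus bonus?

Wage Tax: taxable = $4,636.00
  9.9% × $4,636.00 = $458.96
Supplemental (28% flat on bonus): 28% × $5,700.00 = $1,596.00
Total wage tax: $458.96 + $1,596.00 = $2,054.96

$2,054.96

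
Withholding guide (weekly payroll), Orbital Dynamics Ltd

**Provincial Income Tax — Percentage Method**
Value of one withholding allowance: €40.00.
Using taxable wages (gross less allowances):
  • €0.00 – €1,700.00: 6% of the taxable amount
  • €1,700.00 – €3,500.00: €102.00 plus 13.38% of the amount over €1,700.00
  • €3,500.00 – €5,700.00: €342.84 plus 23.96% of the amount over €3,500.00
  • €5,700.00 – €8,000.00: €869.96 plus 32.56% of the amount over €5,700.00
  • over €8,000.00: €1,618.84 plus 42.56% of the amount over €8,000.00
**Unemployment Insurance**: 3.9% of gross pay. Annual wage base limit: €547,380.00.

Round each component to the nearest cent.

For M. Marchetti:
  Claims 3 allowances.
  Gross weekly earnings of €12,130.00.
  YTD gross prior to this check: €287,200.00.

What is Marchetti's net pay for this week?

€8,331.43

Provincial Income Tax: taxable = €12,130.00 − 3×€40.00 = €12,010.00
  €1,618.84 + 42.56% × (€12,010.00 − €8,000.00) = €1,618.84 + 42.56% × €4,010.00 = €3,325.50
Unemployment Insurance: 3.9% × €12,130.00 = €473.07
Total withheld: €3,325.50 + €473.07 = €3,798.57
Net pay: €12,130.00 − €3,798.57 = €8,331.43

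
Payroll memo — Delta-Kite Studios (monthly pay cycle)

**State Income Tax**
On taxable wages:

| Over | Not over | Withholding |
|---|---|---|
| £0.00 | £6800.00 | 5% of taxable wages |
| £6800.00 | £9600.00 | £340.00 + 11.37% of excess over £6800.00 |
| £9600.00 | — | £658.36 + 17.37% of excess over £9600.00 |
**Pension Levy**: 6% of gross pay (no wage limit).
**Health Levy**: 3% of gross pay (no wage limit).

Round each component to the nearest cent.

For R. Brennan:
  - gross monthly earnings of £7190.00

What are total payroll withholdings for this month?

State Income Tax: taxable = £7190.00
  £340.00 + 11.37% × (£7190.00 − £6800.00) = £340.00 + 11.37% × £390.00 = £384.34
Pension Levy: 6% × £7190.00 = £431.40
Health Levy: 3% × £7190.00 = £215.70
Total: £384.34 + £431.40 + £215.70 = £1031.44

£1031.44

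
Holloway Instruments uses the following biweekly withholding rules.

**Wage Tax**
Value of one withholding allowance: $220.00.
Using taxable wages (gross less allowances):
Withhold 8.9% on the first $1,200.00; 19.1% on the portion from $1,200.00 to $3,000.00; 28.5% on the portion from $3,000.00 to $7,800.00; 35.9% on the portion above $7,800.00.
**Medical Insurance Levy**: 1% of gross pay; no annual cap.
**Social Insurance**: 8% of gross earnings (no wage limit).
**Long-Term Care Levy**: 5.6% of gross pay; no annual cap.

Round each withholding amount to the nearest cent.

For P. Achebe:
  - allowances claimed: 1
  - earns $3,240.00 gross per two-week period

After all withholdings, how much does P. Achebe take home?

Wage Tax: taxable = $3,240.00 − 1×$220.00 = $3,020.00
  $450.60 + 28.5% × ($3,020.00 − $3,000.00) = $450.60 + 28.5% × $20.00 = $456.30
Medical Insurance Levy: 1% × $3,240.00 = $32.40
Social Insurance: 8% × $3,240.00 = $259.20
Long-Term Care Levy: 5.6% × $3,240.00 = $181.44
Total withheld: $456.30 + $32.40 + $259.20 + $181.44 = $929.34
Net pay: $3,240.00 − $929.34 = $2,310.66

$2,310.66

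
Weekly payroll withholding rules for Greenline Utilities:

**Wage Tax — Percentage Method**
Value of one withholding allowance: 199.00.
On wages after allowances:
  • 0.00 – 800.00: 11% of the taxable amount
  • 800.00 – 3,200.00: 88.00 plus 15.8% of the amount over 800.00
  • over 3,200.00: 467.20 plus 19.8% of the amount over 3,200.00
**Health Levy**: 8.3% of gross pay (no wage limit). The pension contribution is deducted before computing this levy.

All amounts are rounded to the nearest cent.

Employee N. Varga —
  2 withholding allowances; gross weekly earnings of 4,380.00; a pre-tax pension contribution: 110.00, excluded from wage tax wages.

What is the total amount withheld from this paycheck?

Wage Tax: taxable = 4,380.00 − 110.00 − 2×199.00 = 3,872.00
  467.20 + 19.8% × (3,872.00 − 3,200.00) = 467.20 + 19.8% × 672.00 = 600.26
Health Levy: 8.3% × 4,270.00 = 354.41
Total: 600.26 + 354.41 = 954.67

954.67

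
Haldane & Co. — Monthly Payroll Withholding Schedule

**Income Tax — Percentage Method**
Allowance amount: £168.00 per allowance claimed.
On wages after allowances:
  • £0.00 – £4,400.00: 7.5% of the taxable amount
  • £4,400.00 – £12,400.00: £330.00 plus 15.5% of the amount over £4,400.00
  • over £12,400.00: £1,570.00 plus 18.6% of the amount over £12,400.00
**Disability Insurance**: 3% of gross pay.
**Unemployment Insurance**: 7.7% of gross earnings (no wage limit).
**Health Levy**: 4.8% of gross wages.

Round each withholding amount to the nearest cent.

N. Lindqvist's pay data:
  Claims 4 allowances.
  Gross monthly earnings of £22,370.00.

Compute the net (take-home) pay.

Income Tax: taxable = £22,370.00 − 4×£168.00 = £21,698.00
  £1,570.00 + 18.6% × (£21,698.00 − £12,400.00) = £1,570.00 + 18.6% × £9,298.00 = £3,299.43
Disability Insurance: 3% × £22,370.00 = £671.10
Unemployment Insurance: 7.7% × £22,370.00 = £1,722.49
Health Levy: 4.8% × £22,370.00 = £1,073.76
Total withheld: £3,299.43 + £671.10 + £1,722.49 + £1,073.76 = £6,766.78
Net pay: £22,370.00 − £6,766.78 = £15,603.22

£15,603.22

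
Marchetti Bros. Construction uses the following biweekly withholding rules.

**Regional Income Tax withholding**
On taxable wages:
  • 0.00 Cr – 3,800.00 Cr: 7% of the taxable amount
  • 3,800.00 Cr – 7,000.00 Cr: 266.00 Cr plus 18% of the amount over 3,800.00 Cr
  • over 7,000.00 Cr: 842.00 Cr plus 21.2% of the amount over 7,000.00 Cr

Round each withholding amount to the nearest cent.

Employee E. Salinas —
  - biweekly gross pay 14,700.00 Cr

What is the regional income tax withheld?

2,474.40 Cr

Regional Income Tax: taxable = 14,700.00 Cr
  842.00 Cr + 21.2% × (14,700.00 Cr − 7,000.00 Cr) = 842.00 Cr + 21.2% × 7,700.00 Cr = 2,474.40 Cr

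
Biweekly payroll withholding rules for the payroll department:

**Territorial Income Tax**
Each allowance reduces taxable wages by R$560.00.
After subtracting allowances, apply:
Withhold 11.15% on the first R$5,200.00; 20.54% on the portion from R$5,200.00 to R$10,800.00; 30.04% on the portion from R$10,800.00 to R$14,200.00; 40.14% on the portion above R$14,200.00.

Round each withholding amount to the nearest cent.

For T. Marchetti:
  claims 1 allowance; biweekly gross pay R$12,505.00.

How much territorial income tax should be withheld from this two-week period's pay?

R$2,074.00

Territorial Income Tax: taxable = R$12,505.00 − 1×R$560.00 = R$11,945.00
  R$1,730.04 + 30.04% × (R$11,945.00 − R$10,800.00) = R$1,730.04 + 30.04% × R$1,145.00 = R$2,074.00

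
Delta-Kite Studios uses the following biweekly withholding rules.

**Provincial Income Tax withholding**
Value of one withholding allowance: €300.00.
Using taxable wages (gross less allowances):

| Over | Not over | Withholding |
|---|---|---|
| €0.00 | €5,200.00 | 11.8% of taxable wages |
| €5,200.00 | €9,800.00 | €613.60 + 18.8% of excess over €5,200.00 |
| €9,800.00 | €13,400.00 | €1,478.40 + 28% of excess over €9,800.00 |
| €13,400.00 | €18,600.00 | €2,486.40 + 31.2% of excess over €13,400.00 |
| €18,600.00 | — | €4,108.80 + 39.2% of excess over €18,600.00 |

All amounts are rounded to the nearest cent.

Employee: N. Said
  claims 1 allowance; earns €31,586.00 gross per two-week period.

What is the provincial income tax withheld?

€9,081.71

Provincial Income Tax: taxable = €31,586.00 − 1×€300.00 = €31,286.00
  €4,108.80 + 39.2% × (€31,286.00 − €18,600.00) = €4,108.80 + 39.2% × €12,686.00 = €9,081.71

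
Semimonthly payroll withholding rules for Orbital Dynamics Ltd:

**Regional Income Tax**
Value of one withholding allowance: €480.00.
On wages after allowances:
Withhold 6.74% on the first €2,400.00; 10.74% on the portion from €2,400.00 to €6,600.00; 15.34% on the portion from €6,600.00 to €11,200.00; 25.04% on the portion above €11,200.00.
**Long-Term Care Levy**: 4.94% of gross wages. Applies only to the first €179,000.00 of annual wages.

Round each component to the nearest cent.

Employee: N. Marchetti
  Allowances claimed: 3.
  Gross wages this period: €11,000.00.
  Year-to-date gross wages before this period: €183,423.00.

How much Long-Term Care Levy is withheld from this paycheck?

€0.00

Long-Term Care Levy: YTD €183,423.00 ≥ cap €179,000.00 → €0.00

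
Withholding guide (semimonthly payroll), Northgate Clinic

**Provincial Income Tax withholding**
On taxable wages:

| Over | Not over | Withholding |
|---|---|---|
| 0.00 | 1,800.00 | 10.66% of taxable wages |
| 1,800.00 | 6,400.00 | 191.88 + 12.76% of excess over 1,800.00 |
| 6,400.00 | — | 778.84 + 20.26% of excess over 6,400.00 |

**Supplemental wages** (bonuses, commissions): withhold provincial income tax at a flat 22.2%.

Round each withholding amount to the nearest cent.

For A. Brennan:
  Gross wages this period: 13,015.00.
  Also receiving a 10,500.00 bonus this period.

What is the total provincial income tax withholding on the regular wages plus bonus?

4,450.04

Provincial Income Tax: taxable = 13,015.00
  778.84 + 20.26% × (13,015.00 − 6,400.00) = 778.84 + 20.26% × 6,615.00 = 2,119.04
Supplemental (22.2% flat on bonus): 22.2% × 10,500.00 = 2,331.00
Total provincial income tax: 2,119.04 + 2,331.00 = 4,450.04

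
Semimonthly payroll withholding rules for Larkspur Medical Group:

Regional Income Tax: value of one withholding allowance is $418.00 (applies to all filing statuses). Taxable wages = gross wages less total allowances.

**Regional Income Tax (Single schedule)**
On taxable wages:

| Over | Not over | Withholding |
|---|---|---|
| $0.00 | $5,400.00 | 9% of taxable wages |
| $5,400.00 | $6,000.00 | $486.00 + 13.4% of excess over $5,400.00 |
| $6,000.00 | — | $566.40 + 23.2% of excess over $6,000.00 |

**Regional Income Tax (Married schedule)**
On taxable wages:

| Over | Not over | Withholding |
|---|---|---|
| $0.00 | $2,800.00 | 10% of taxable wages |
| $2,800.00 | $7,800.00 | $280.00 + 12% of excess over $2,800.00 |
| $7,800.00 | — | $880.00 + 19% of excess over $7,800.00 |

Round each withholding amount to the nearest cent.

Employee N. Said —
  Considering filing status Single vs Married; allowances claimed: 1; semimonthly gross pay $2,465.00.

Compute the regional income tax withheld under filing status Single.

$184.23

Regional Income Tax (Single): taxable = $2,465.00 − 1×$418.00 = $2,047.00
  9% × $2,047.00 = $184.23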